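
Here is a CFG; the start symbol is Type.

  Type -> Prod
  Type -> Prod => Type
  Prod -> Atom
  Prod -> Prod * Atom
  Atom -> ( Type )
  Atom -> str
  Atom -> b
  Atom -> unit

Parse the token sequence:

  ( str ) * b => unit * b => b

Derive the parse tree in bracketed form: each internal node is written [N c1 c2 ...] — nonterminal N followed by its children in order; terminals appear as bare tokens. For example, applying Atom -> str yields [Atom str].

Type
Prod => Type
Prod * Atom => Type
Atom * Atom => Type
( Type ) * Atom => Type
( Prod ) * Atom => Type
( Atom ) * Atom => Type
( str ) * Atom => Type
( str ) * b => Type
( str ) * b => Prod => Type
( str ) * b => Prod * Atom => Type
( str ) * b => Atom * Atom => Type
( str ) * b => unit * Atom => Type
( str ) * b => unit * b => Type
( str ) * b => unit * b => Prod
( str ) * b => unit * b => Atom
( str ) * b => unit * b => b

[Type [Prod [Prod [Atom ( [Type [Prod [Atom str]]] )]] * [Atom b]] => [Type [Prod [Prod [Atom unit]] * [Atom b]] => [Type [Prod [Atom b]]]]]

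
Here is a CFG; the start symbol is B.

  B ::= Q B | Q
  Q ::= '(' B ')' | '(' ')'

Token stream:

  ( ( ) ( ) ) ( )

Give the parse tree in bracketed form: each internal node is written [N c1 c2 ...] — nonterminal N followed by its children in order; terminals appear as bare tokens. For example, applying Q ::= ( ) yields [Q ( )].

B
Q B
( B ) B
( Q B ) B
( ( ) B ) B
( ( ) Q ) B
( ( ) ( ) ) B
( ( ) ( ) ) Q
( ( ) ( ) ) ( )

[B [Q ( [B [Q ( )] [B [Q ( )]]] )] [B [Q ( )]]]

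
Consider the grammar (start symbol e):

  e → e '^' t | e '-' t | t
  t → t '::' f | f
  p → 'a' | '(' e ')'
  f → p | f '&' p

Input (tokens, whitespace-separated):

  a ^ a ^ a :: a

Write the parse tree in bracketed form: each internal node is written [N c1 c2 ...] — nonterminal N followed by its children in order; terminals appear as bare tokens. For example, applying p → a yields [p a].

[e [e [e [t [f [p a]]]] ^ [t [f [p a]]]] ^ [t [t [f [p a]]] :: [f [p a]]]]

e
e ^ t
e ^ t ^ t
t ^ t ^ t
f ^ t ^ t
p ^ t ^ t
a ^ t ^ t
a ^ f ^ t
a ^ p ^ t
a ^ a ^ t
a ^ a ^ t :: f
a ^ a ^ f :: f
a ^ a ^ p :: f
a ^ a ^ a :: f
a ^ a ^ a :: p
a ^ a ^ a :: a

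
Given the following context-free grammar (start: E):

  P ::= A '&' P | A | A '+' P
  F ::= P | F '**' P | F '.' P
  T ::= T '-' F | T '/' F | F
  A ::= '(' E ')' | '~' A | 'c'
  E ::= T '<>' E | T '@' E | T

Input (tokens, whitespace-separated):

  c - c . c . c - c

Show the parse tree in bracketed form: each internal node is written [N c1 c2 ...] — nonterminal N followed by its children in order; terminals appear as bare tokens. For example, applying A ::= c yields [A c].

[E [T [T [T [F [P [A c]]]] - [F [F [F [P [A c]]] . [P [A c]]] . [P [A c]]]] - [F [P [A c]]]]]

E
T
T - F
T - F - F
F - F - F
P - F - F
A - F - F
c - F - F
c - F . P - F
c - F . P . P - F
c - P . P . P - F
c - A . P . P - F
c - c . P . P - F
c - c . A . P - F
c - c . c . P - F
c - c . c . A - F
c - c . c . c - F
c - c . c . c - P
c - c . c . c - A
c - c . c . c - c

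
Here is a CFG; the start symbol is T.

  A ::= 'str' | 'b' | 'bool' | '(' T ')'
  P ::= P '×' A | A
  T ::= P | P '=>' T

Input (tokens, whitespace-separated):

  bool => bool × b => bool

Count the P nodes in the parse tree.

[T [P [A bool]] => [T [P [P [A bool]] × [A b]] => [T [P [A bool]]]]]

4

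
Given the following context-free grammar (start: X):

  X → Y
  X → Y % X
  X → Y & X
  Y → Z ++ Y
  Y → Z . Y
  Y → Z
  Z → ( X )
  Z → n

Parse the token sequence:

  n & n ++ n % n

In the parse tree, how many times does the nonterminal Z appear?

[X [Y [Z n]] & [X [Y [Z n] ++ [Y [Z n]]] % [X [Y [Z n]]]]]

4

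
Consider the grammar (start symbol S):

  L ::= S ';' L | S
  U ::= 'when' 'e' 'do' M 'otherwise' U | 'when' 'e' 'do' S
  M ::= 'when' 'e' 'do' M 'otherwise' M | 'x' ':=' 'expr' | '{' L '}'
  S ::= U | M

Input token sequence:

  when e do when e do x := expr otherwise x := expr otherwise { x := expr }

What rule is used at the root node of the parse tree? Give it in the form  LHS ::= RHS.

S ::= M

[S [M when e do [M when e do [M x := expr] otherwise [M x := expr]] otherwise [M { [L [S [M x := expr]]] }]]]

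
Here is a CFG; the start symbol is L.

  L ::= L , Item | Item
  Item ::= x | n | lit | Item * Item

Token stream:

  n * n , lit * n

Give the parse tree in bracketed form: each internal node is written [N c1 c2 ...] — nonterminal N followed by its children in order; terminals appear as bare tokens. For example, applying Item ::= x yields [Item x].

L
L , Item
Item , Item
Item * Item , Item
n * Item , Item
n * n , Item
n * n , Item * Item
n * n , lit * Item
n * n , lit * n

[L [L [Item [Item n] * [Item n]]] , [Item [Item lit] * [Item n]]]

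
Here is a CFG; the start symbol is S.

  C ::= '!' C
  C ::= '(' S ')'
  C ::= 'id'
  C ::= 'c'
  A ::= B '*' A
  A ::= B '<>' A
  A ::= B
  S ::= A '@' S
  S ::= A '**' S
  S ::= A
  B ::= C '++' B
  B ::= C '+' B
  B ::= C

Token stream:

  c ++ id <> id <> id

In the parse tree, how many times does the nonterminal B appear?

4

[S [A [B [C c] ++ [B [C id]]] <> [A [B [C id]] <> [A [B [C id]]]]]]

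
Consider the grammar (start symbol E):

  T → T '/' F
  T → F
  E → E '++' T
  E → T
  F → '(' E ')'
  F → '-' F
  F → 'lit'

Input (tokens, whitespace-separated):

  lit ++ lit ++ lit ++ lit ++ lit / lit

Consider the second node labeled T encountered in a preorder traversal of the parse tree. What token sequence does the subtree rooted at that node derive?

[E [E [E [E [E [T [F lit]]] ++ [T [F lit]]] ++ [T [F lit]]] ++ [T [F lit]]] ++ [T [T [F lit]] / [F lit]]]

lit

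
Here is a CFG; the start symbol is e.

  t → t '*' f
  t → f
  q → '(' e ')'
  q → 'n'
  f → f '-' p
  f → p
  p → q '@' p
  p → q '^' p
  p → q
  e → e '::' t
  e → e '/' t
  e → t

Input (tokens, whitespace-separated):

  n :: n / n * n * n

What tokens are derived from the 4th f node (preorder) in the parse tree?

n

[e [e [e [t [f [p [q n]]]]] :: [t [f [p [q n]]]]] / [t [t [t [f [p [q n]]]] * [f [p [q n]]]] * [f [p [q n]]]]]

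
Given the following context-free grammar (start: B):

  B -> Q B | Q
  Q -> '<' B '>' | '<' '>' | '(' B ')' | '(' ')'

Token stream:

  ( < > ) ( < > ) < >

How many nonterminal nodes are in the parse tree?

10

[B [Q ( [B [Q < >]] )] [B [Q ( [B [Q < >]] )] [B [Q < >]]]]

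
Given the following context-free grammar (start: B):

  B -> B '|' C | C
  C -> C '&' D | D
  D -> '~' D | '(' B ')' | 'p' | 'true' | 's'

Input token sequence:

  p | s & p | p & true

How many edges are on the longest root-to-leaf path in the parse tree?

[B [B [B [C [D p]]] | [C [C [D s]] & [D p]]] | [C [C [D p]] & [D true]]]

5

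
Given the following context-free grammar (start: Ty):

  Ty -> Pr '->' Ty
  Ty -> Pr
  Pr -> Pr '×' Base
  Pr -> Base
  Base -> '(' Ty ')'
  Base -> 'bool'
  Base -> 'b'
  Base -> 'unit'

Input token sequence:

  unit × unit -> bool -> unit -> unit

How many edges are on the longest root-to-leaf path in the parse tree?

6

[Ty [Pr [Pr [Base unit]] × [Base unit]] -> [Ty [Pr [Base bool]] -> [Ty [Pr [Base unit]] -> [Ty [Pr [Base unit]]]]]]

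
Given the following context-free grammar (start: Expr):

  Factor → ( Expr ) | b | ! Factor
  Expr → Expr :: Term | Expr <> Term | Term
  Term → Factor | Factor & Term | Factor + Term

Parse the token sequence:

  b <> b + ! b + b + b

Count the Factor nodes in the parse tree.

6

[Expr [Expr [Term [Factor b]]] <> [Term [Factor b] + [Term [Factor ! [Factor b]] + [Term [Factor b] + [Term [Factor b]]]]]]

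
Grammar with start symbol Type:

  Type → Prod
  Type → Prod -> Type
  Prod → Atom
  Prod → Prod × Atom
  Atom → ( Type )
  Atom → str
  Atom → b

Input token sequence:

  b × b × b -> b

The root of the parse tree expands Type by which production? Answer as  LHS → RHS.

[Type [Prod [Prod [Prod [Atom b]] × [Atom b]] × [Atom b]] -> [Type [Prod [Atom b]]]]

Type → Prod -> Type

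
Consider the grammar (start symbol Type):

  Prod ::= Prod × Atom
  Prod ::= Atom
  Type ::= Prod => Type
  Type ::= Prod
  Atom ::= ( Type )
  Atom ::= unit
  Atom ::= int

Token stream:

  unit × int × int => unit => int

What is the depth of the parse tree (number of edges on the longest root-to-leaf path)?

5

[Type [Prod [Prod [Prod [Atom unit]] × [Atom int]] × [Atom int]] => [Type [Prod [Atom unit]] => [Type [Prod [Atom int]]]]]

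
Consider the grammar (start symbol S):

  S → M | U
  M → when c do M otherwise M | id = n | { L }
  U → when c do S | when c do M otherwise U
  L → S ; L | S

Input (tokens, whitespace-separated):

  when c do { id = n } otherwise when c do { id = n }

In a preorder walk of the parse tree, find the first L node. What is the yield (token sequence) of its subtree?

id = n

[S [U when c do [M { [L [S [M id = n]]] }] otherwise [U when c do [S [M { [L [S [M id = n]]] }]]]]]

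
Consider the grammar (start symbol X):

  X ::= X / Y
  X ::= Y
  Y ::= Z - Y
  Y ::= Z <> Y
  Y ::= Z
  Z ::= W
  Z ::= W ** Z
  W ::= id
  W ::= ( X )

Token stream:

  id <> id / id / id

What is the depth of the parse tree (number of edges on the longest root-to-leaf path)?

[X [X [X [Y [Z [W id]] <> [Y [Z [W id]]]]] / [Y [Z [W id]]]] / [Y [Z [W id]]]]

7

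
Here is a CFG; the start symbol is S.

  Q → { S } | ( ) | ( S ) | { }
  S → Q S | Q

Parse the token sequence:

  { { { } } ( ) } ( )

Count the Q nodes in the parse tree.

[S [Q { [S [Q { [S [Q { }]] }] [S [Q ( )]]] }] [S [Q ( )]]]

5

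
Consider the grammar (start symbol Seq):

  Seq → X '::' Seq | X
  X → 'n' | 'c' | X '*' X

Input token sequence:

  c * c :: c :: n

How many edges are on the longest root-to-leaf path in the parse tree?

[Seq [X [X c] * [X c]] :: [Seq [X c] :: [Seq [X n]]]]

4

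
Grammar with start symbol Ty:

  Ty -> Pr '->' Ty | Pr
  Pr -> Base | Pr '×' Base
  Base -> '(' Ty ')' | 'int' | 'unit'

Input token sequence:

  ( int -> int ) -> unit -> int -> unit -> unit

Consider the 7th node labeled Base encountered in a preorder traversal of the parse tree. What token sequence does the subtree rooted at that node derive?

[Ty [Pr [Base ( [Ty [Pr [Base int]] -> [Ty [Pr [Base int]]]] )]] -> [Ty [Pr [Base unit]] -> [Ty [Pr [Base int]] -> [Ty [Pr [Base unit]] -> [Ty [Pr [Base unit]]]]]]]

unit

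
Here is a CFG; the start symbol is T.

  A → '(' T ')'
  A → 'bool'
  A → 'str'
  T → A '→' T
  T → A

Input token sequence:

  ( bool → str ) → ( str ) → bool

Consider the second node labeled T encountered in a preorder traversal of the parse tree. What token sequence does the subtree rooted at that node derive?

[T [A ( [T [A bool] → [T [A str]]] )] → [T [A ( [T [A str]] )] → [T [A bool]]]]

bool → str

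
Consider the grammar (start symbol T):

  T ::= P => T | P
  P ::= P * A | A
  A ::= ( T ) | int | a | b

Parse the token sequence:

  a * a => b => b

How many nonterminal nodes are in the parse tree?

11

[T [P [P [A a]] * [A a]] => [T [P [A b]] => [T [P [A b]]]]]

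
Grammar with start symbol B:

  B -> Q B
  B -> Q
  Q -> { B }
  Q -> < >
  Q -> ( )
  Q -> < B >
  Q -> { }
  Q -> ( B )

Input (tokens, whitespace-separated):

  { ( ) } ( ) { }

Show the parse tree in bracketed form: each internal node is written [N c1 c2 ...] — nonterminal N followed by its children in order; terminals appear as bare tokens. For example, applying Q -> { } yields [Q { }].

[B [Q { [B [Q ( )]] }] [B [Q ( )] [B [Q { }]]]]

B
Q B
{ B } B
{ Q } B
{ ( ) } B
{ ( ) } Q B
{ ( ) } ( ) B
{ ( ) } ( ) Q
{ ( ) } ( ) { }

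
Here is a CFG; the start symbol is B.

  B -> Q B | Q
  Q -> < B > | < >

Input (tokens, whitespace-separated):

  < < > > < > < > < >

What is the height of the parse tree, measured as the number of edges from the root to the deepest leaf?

[B [Q < [B [Q < >]] >] [B [Q < >] [B [Q < >] [B [Q < >]]]]]

5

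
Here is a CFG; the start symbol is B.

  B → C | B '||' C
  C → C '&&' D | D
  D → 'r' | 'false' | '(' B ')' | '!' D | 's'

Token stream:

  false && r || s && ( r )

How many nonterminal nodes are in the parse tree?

13

[B [B [C [C [D false]] && [D r]]] || [C [C [D s]] && [D ( [B [C [D r]]] )]]]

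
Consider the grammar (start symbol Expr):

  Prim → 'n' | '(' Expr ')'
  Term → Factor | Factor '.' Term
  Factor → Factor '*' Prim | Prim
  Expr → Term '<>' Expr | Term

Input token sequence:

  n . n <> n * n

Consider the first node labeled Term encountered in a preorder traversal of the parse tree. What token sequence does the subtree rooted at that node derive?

[Expr [Term [Factor [Prim n]] . [Term [Factor [Prim n]]]] <> [Expr [Term [Factor [Factor [Prim n]] * [Prim n]]]]]

n . n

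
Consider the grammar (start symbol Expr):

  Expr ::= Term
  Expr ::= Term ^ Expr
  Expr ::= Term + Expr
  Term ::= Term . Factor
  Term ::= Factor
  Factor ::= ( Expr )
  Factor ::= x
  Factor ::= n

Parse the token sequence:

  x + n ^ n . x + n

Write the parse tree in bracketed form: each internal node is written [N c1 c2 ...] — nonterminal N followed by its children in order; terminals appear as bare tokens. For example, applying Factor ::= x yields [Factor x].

[Expr [Term [Factor x]] + [Expr [Term [Factor n]] ^ [Expr [Term [Term [Factor n]] . [Factor x]] + [Expr [Term [Factor n]]]]]]

Expr
Term + Expr
Factor + Expr
x + Expr
x + Term ^ Expr
x + Factor ^ Expr
x + n ^ Expr
x + n ^ Term + Expr
x + n ^ Term . Factor + Expr
x + n ^ Factor . Factor + Expr
x + n ^ n . Factor + Expr
x + n ^ n . x + Expr
x + n ^ n . x + Term
x + n ^ n . x + Factor
x + n ^ n . x + n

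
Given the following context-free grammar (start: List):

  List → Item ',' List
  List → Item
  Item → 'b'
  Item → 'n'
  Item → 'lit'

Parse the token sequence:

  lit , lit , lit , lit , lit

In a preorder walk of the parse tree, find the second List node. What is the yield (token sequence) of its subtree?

lit , lit , lit , lit

[List [Item lit] , [List [Item lit] , [List [Item lit] , [List [Item lit] , [List [Item lit]]]]]]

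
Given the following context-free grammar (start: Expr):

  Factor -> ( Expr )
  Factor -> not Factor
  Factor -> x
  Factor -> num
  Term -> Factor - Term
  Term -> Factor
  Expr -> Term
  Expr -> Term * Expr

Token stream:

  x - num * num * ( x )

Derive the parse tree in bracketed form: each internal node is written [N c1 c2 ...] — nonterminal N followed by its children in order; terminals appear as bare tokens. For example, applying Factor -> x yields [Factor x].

[Expr [Term [Factor x] - [Term [Factor num]]] * [Expr [Term [Factor num]] * [Expr [Term [Factor ( [Expr [Term [Factor x]]] )]]]]]

Expr
Term * Expr
Factor - Term * Expr
x - Term * Expr
x - Factor * Expr
x - num * Expr
x - num * Term * Expr
x - num * Factor * Expr
x - num * num * Expr
x - num * num * Term
x - num * num * Factor
x - num * num * ( Expr )
x - num * num * ( Term )
x - num * num * ( Factor )
x - num * num * ( x )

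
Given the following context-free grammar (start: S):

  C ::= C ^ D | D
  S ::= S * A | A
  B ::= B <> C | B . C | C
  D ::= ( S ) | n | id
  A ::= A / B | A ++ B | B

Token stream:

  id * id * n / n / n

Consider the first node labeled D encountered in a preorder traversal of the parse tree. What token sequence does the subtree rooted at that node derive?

[S [S [S [A [B [C [D id]]]]] * [A [B [C [D id]]]]] * [A [A [A [B [C [D n]]]] / [B [C [D n]]]] / [B [C [D n]]]]]

id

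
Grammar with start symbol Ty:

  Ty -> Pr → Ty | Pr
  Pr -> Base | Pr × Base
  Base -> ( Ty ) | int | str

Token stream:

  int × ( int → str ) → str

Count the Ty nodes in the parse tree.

[Ty [Pr [Pr [Base int]] × [Base ( [Ty [Pr [Base int]] → [Ty [Pr [Base str]]]] )]] → [Ty [Pr [Base str]]]]

4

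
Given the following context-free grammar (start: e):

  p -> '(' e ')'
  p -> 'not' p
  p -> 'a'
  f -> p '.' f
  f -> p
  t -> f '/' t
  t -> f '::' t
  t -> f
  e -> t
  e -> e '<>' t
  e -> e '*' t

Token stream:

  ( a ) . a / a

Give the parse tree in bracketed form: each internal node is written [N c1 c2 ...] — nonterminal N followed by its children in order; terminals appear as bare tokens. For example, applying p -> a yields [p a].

e
t
f / t
p . f / t
( e ) . f / t
( t ) . f / t
( f ) . f / t
( p ) . f / t
( a ) . f / t
( a ) . p / t
( a ) . a / t
( a ) . a / f
( a ) . a / p
( a ) . a / a

[e [t [f [p ( [e [t [f [p a]]]] )] . [f [p a]]] / [t [f [p a]]]]]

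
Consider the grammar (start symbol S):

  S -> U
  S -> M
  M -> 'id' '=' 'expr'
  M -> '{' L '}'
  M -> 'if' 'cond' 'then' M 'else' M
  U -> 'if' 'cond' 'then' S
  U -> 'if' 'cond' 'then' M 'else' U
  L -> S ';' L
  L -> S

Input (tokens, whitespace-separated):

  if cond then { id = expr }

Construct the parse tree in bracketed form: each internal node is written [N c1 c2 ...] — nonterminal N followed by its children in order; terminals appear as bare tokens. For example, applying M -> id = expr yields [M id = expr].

[S [U if cond then [S [M { [L [S [M id = expr]]] }]]]]

S
U
if cond then S
if cond then M
if cond then { L }
if cond then { S }
if cond then { M }
if cond then { id = expr }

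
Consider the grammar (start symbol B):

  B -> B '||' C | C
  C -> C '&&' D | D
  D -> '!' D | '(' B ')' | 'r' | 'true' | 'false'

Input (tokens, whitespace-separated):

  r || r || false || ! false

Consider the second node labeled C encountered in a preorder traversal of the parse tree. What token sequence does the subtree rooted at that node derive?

r

[B [B [B [B [C [D r]]] || [C [D r]]] || [C [D false]]] || [C [D ! [D false]]]]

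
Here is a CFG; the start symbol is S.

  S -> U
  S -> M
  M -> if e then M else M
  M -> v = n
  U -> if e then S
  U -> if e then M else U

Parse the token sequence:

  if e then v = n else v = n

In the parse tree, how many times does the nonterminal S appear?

[S [M if e then [M v = n] else [M v = n]]]

1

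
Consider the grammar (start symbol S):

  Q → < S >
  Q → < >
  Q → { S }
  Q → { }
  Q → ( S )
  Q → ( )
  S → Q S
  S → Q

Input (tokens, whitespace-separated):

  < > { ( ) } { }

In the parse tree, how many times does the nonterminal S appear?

[S [Q < >] [S [Q { [S [Q ( )]] }] [S [Q { }]]]]

4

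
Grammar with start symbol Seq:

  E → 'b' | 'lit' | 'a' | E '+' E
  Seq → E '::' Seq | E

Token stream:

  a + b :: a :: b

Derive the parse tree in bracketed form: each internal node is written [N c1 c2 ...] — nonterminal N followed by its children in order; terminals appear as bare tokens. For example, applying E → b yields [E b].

Seq
E :: Seq
E + E :: Seq
a + E :: Seq
a + b :: Seq
a + b :: E :: Seq
a + b :: a :: Seq
a + b :: a :: E
a + b :: a :: b

[Seq [E [E a] + [E b]] :: [Seq [E a] :: [Seq [E b]]]]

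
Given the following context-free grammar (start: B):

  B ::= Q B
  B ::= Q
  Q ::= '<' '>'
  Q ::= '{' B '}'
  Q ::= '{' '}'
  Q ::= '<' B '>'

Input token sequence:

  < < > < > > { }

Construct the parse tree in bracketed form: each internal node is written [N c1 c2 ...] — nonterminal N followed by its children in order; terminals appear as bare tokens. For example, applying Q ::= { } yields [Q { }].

[B [Q < [B [Q < >] [B [Q < >]]] >] [B [Q { }]]]

B
Q B
< B > B
< Q B > B
< < > B > B
< < > Q > B
< < > < > > B
< < > < > > Q
< < > < > > { }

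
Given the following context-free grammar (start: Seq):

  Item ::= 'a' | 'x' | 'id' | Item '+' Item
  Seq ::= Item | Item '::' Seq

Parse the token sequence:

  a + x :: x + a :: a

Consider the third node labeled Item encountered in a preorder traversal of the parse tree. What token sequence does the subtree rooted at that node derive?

x

[Seq [Item [Item a] + [Item x]] :: [Seq [Item [Item x] + [Item a]] :: [Seq [Item a]]]]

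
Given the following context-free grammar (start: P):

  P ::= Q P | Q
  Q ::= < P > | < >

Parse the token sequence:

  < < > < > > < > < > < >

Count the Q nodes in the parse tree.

6

[P [Q < [P [Q < >] [P [Q < >]]] >] [P [Q < >] [P [Q < >] [P [Q < >]]]]]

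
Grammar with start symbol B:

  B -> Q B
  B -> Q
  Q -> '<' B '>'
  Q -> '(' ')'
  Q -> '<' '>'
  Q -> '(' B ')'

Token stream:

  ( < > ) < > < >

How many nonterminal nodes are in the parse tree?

8

[B [Q ( [B [Q < >]] )] [B [Q < >] [B [Q < >]]]]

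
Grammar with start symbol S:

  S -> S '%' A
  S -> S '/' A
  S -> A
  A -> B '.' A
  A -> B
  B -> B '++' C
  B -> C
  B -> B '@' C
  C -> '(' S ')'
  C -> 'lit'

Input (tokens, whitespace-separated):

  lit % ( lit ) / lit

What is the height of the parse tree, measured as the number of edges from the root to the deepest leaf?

[S [S [S [A [B [C lit]]]] % [A [B [C ( [S [A [B [C lit]]]] )]]]] / [A [B [C lit]]]]

9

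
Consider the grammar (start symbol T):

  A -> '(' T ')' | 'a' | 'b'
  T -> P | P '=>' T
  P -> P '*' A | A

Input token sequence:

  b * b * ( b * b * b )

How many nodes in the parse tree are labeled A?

[T [P [P [P [A b]] * [A b]] * [A ( [T [P [P [P [A b]] * [A b]] * [A b]]] )]]]

6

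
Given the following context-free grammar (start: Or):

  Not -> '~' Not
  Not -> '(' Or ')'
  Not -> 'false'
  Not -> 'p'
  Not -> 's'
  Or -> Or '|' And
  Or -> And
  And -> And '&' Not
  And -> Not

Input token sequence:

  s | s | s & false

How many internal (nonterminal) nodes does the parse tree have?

11

[Or [Or [Or [And [Not s]]] | [And [Not s]]] | [And [And [Not s]] & [Not false]]]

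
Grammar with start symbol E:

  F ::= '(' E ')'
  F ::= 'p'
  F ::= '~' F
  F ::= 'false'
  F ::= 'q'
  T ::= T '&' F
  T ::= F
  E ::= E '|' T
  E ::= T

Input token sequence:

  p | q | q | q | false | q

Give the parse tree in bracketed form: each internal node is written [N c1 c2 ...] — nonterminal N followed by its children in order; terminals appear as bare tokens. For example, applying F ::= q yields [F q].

E
E | T
E | T | T
E | T | T | T
E | T | T | T | T
E | T | T | T | T | T
T | T | T | T | T | T
F | T | T | T | T | T
p | T | T | T | T | T
p | F | T | T | T | T
p | q | T | T | T | T
p | q | F | T | T | T
p | q | q | T | T | T
p | q | q | F | T | T
p | q | q | q | T | T
p | q | q | q | F | T
p | q | q | q | false | T
p | q | q | q | false | F
p | q | q | q | false | q

[E [E [E [E [E [E [T [F p]]] | [T [F q]]] | [T [F q]]] | [T [F q]]] | [T [F false]]] | [T [F q]]]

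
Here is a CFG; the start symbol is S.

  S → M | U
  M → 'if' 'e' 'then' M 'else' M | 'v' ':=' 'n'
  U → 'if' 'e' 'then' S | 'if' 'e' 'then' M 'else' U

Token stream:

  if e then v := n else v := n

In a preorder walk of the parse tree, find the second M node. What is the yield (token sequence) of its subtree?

v := n

[S [M if e then [M v := n] else [M v := n]]]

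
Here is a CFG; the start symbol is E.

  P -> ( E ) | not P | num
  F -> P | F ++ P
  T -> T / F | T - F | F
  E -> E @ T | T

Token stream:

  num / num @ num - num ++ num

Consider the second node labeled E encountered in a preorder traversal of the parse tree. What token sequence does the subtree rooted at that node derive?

num / num

[E [E [T [T [F [P num]]] / [F [P num]]]] @ [T [T [F [P num]]] - [F [F [P num]] ++ [P num]]]]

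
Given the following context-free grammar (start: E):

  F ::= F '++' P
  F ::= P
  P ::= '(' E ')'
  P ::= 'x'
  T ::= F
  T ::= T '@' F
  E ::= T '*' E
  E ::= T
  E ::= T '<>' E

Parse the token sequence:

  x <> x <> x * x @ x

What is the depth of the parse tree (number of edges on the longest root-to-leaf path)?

8

[E [T [F [P x]]] <> [E [T [F [P x]]] <> [E [T [F [P x]]] * [E [T [T [F [P x]]] @ [F [P x]]]]]]]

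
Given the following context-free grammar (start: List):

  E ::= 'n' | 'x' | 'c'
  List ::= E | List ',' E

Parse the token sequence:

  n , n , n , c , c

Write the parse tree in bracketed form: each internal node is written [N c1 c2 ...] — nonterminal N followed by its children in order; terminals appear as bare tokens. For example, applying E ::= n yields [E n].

List
List , E
List , E , E
List , E , E , E
List , E , E , E , E
E , E , E , E , E
n , E , E , E , E
n , n , E , E , E
n , n , n , E , E
n , n , n , c , E
n , n , n , c , c

[List [List [List [List [List [E n]] , [E n]] , [E n]] , [E c]] , [E c]]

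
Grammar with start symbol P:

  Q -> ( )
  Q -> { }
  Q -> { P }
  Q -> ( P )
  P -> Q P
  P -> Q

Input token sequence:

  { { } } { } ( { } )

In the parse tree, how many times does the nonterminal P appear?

5

[P [Q { [P [Q { }]] }] [P [Q { }] [P [Q ( [P [Q { }]] )]]]]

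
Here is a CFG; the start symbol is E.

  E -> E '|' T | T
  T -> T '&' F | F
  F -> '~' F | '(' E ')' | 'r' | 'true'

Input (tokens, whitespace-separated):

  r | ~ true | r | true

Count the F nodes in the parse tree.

[E [E [E [E [T [F r]]] | [T [F ~ [F true]]]] | [T [F r]]] | [T [F true]]]

5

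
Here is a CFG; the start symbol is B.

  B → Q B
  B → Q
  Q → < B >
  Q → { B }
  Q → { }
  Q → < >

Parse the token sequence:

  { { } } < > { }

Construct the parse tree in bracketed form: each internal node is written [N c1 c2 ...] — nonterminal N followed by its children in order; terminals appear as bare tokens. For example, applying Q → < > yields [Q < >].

B
Q B
{ B } B
{ Q } B
{ { } } B
{ { } } Q B
{ { } } < > B
{ { } } < > Q
{ { } } < > { }

[B [Q { [B [Q { }]] }] [B [Q < >] [B [Q { }]]]]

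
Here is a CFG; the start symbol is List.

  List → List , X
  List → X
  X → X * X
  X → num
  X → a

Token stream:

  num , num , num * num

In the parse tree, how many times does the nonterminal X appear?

[List [List [List [X num]] , [X num]] , [X [X num] * [X num]]]

5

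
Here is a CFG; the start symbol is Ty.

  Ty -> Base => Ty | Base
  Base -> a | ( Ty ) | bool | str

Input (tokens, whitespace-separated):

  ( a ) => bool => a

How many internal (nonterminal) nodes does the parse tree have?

[Ty [Base ( [Ty [Base a]] )] => [Ty [Base bool] => [Ty [Base a]]]]

8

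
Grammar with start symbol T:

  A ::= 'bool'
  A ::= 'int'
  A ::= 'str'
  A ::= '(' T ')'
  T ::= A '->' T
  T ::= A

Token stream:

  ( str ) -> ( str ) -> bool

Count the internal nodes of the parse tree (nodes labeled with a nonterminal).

10

[T [A ( [T [A str]] )] -> [T [A ( [T [A str]] )] -> [T [A bool]]]]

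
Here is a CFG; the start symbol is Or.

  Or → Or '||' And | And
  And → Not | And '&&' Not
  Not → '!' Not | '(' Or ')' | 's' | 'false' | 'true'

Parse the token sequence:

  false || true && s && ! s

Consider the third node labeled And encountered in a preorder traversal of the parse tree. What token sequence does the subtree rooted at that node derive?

[Or [Or [And [Not false]]] || [And [And [And [Not true]] && [Not s]] && [Not ! [Not s]]]]

true && s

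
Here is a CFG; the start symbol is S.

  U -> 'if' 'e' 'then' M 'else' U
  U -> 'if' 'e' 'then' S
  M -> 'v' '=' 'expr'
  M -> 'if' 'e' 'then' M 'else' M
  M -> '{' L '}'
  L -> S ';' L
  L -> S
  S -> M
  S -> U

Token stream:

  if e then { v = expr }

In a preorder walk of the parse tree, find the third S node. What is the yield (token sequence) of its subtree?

[S [U if e then [S [M { [L [S [M v = expr]]] }]]]]

v = expr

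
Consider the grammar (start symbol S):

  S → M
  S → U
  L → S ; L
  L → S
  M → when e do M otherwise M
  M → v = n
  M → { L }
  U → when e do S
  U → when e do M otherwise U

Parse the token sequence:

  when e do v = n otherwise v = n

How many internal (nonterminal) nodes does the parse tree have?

[S [M when e do [M v = n] otherwise [M v = n]]]

4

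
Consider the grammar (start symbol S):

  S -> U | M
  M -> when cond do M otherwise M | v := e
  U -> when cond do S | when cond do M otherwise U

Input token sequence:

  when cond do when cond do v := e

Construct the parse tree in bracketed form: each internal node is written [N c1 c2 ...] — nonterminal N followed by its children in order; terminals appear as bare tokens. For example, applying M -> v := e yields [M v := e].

S
U
when cond do S
when cond do U
when cond do when cond do S
when cond do when cond do M
when cond do when cond do v := e

[S [U when cond do [S [U when cond do [S [M v := e]]]]]]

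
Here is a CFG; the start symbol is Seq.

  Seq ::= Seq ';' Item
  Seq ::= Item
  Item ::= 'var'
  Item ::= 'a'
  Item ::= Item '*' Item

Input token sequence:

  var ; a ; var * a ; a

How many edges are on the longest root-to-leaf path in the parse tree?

5

[Seq [Seq [Seq [Seq [Item var]] ; [Item a]] ; [Item [Item var] * [Item a]]] ; [Item a]]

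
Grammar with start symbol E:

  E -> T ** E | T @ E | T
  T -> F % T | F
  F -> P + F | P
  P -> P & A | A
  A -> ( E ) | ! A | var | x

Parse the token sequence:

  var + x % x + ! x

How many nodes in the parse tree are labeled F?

[E [T [F [P [A var]] + [F [P [A x]]]] % [T [F [P [A x]] + [F [P [A ! [A x]]]]]]]]

4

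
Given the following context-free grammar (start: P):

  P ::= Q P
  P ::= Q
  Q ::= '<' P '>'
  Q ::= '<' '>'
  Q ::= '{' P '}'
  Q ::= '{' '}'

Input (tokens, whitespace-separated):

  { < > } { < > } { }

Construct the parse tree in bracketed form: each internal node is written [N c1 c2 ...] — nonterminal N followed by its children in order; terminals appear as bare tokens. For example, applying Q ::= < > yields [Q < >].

P
Q P
{ P } P
{ Q } P
{ < > } P
{ < > } Q P
{ < > } { P } P
{ < > } { Q } P
{ < > } { < > } P
{ < > } { < > } Q
{ < > } { < > } { }

[P [Q { [P [Q < >]] }] [P [Q { [P [Q < >]] }] [P [Q { }]]]]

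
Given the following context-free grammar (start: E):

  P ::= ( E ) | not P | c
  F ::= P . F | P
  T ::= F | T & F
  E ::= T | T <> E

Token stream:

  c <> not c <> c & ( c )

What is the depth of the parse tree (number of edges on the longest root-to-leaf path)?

[E [T [F [P c]]] <> [E [T [F [P not [P c]]]] <> [E [T [T [F [P c]]] & [F [P ( [E [T [F [P c]]]] )]]]]]]

10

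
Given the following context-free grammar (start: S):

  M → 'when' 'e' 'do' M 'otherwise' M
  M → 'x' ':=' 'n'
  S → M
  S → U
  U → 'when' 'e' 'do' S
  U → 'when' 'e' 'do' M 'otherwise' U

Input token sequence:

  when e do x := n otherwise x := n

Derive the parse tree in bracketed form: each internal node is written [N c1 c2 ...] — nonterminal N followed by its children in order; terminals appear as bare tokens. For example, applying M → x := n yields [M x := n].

[S [M when e do [M x := n] otherwise [M x := n]]]

S
M
when e do M otherwise M
when e do x := n otherwise M
when e do x := n otherwise x := n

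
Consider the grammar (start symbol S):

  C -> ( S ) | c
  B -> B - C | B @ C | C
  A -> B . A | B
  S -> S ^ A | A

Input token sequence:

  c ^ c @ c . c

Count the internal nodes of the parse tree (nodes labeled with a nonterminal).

13

[S [S [A [B [C c]]]] ^ [A [B [B [C c]] @ [C c]] . [A [B [C c]]]]]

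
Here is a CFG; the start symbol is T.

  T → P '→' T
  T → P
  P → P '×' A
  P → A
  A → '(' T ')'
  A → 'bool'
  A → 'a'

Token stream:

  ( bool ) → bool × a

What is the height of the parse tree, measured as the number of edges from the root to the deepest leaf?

6

[T [P [A ( [T [P [A bool]]] )]] → [T [P [P [A bool]] × [A a]]]]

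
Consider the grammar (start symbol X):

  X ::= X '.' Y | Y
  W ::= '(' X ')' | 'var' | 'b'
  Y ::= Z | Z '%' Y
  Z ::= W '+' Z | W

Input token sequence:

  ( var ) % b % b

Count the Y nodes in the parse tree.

[X [Y [Z [W ( [X [Y [Z [W var]]]] )]] % [Y [Z [W b]] % [Y [Z [W b]]]]]]

4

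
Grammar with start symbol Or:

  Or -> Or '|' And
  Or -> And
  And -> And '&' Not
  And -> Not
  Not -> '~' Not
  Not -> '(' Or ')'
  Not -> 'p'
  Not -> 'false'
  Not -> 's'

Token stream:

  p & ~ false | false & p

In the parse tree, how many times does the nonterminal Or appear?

[Or [Or [And [And [Not p]] & [Not ~ [Not false]]]] | [And [And [Not false]] & [Not p]]]

2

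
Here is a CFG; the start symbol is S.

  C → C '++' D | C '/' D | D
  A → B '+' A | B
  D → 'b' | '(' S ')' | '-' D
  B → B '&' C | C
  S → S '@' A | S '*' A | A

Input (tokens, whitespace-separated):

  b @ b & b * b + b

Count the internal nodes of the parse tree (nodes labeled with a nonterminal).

22

[S [S [S [A [B [C [D b]]]]] @ [A [B [B [C [D b]]] & [C [D b]]]]] * [A [B [C [D b]]] + [A [B [C [D b]]]]]]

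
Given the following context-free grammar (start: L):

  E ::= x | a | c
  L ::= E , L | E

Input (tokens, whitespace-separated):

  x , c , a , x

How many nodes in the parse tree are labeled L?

4

[L [E x] , [L [E c] , [L [E a] , [L [E x]]]]]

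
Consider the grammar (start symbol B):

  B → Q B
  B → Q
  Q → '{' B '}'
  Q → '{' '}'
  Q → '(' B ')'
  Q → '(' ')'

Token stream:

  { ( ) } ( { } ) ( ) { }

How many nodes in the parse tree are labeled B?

[B [Q { [B [Q ( )]] }] [B [Q ( [B [Q { }]] )] [B [Q ( )] [B [Q { }]]]]]

6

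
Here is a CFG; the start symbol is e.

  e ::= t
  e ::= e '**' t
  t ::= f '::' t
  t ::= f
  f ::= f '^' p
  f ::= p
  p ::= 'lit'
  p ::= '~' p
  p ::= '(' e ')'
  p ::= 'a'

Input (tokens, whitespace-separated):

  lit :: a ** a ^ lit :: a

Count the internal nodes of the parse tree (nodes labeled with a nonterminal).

16

[e [e [t [f [p lit]] :: [t [f [p a]]]]] ** [t [f [f [p a]] ^ [p lit]] :: [t [f [p a]]]]]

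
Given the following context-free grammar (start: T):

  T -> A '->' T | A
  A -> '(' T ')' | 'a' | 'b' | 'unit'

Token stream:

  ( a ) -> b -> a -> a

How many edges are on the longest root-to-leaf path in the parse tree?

5

[T [A ( [T [A a]] )] -> [T [A b] -> [T [A a] -> [T [A a]]]]]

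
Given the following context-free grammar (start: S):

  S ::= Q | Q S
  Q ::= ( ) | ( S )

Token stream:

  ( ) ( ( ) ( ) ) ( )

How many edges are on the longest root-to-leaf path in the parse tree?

6

[S [Q ( )] [S [Q ( [S [Q ( )] [S [Q ( )]]] )] [S [Q ( )]]]]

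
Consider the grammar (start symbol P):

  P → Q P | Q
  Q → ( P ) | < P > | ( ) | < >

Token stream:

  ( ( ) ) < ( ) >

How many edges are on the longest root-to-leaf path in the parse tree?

5

[P [Q ( [P [Q ( )]] )] [P [Q < [P [Q ( )]] >]]]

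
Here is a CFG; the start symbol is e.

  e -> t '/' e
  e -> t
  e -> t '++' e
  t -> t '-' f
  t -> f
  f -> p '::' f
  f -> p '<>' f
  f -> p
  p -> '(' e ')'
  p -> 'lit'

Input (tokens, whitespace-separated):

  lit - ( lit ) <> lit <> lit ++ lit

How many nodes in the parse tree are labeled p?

6

[e [t [t [f [p lit]]] - [f [p ( [e [t [f [p lit]]]] )] <> [f [p lit] <> [f [p lit]]]]] ++ [e [t [f [p lit]]]]]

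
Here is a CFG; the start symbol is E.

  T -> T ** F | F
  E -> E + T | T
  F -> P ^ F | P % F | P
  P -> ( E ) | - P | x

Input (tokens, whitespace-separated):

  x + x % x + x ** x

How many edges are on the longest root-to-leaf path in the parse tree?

6

[E [E [E [T [F [P x]]]] + [T [F [P x] % [F [P x]]]]] + [T [T [F [P x]]] ** [F [P x]]]]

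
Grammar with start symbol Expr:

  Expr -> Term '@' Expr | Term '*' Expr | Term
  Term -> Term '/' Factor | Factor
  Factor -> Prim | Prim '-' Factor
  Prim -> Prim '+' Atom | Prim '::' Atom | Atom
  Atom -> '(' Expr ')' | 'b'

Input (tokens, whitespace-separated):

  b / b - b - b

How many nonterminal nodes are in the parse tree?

[Expr [Term [Term [Factor [Prim [Atom b]]]] / [Factor [Prim [Atom b]] - [Factor [Prim [Atom b]] - [Factor [Prim [Atom b]]]]]]]

15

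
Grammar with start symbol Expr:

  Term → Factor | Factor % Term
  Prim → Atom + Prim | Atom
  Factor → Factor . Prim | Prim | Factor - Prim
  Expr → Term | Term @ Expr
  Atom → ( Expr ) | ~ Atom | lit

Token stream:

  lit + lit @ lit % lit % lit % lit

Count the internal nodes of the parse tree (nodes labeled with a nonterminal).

24

[Expr [Term [Factor [Prim [Atom lit] + [Prim [Atom lit]]]]] @ [Expr [Term [Factor [Prim [Atom lit]]] % [Term [Factor [Prim [Atom lit]]] % [Term [Factor [Prim [Atom lit]]] % [Term [Factor [Prim [Atom lit]]]]]]]]]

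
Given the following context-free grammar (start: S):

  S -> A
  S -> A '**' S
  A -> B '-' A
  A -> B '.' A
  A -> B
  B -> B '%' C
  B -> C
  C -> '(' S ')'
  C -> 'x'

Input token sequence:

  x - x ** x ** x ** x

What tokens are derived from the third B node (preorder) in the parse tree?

x

[S [A [B [C x]] - [A [B [C x]]]] ** [S [A [B [C x]]] ** [S [A [B [C x]]] ** [S [A [B [C x]]]]]]]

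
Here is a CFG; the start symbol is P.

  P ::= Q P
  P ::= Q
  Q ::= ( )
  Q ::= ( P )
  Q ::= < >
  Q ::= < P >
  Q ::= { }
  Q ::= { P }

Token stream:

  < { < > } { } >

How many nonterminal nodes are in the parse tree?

8

[P [Q < [P [Q { [P [Q < >]] }] [P [Q { }]]] >]]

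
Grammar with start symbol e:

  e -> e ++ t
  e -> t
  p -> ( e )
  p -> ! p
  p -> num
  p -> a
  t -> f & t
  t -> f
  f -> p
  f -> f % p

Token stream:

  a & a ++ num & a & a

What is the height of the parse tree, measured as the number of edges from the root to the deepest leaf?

[e [e [t [f [p a]] & [t [f [p a]]]]] ++ [t [f [p num]] & [t [f [p a]] & [t [f [p a]]]]]]

6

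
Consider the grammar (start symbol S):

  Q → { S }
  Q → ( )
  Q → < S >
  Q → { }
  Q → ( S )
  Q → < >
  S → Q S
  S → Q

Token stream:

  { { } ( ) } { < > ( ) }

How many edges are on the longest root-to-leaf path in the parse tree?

[S [Q { [S [Q { }] [S [Q ( )]]] }] [S [Q { [S [Q < >] [S [Q ( )]]] }]]]

6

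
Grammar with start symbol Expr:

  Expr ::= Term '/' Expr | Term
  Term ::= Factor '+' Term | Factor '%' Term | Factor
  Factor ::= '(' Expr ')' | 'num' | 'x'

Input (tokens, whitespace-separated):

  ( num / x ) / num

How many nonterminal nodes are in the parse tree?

[Expr [Term [Factor ( [Expr [Term [Factor num]] / [Expr [Term [Factor x]]]] )]] / [Expr [Term [Factor num]]]]

12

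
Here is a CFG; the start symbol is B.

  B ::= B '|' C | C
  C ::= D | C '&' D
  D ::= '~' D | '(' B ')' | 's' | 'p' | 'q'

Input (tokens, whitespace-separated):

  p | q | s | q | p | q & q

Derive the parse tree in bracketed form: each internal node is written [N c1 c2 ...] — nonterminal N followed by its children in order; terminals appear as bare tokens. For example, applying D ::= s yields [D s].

[B [B [B [B [B [B [C [D p]]] | [C [D q]]] | [C [D s]]] | [C [D q]]] | [C [D p]]] | [C [C [D q]] & [D q]]]

B
B | C
B | C | C
B | C | C | C
B | C | C | C | C
B | C | C | C | C | C
C | C | C | C | C | C
D | C | C | C | C | C
p | C | C | C | C | C
p | D | C | C | C | C
p | q | C | C | C | C
p | q | D | C | C | C
p | q | s | C | C | C
p | q | s | D | C | C
p | q | s | q | C | C
p | q | s | q | D | C
p | q | s | q | p | C
p | q | s | q | p | C & D
p | q | s | q | p | D & D
p | q | s | q | p | q & D
p | q | s | q | p | q & q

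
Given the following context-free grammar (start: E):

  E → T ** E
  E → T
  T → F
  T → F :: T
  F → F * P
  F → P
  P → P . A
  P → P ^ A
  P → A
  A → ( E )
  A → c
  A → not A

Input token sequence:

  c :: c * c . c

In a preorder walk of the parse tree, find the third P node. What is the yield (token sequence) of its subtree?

c . c

[E [T [F [P [A c]]] :: [T [F [F [P [A c]]] * [P [P [A c]] . [A c]]]]]]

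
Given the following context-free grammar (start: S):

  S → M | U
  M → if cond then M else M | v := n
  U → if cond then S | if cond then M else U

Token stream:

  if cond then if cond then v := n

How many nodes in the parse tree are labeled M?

1

[S [U if cond then [S [U if cond then [S [M v := n]]]]]]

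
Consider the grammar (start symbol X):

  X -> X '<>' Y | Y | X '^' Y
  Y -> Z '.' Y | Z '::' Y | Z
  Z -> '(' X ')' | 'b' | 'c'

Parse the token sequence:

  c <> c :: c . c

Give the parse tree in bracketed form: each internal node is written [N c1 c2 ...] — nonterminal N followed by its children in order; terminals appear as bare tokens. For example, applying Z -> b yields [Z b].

X
X <> Y
Y <> Y
Z <> Y
c <> Y
c <> Z :: Y
c <> c :: Y
c <> c :: Z . Y
c <> c :: c . Y
c <> c :: c . Z
c <> c :: c . c

[X [X [Y [Z c]]] <> [Y [Z c] :: [Y [Z c] . [Y [Z c]]]]]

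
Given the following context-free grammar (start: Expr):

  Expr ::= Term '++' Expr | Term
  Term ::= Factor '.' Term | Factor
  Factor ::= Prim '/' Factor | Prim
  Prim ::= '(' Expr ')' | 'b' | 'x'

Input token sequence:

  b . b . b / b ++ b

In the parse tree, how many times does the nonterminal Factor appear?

5

[Expr [Term [Factor [Prim b]] . [Term [Factor [Prim b]] . [Term [Factor [Prim b] / [Factor [Prim b]]]]]] ++ [Expr [Term [Factor [Prim b]]]]]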